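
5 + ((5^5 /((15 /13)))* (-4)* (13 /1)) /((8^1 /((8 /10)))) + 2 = -42229 /3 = -14076.33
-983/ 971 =-1.01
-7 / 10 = -0.70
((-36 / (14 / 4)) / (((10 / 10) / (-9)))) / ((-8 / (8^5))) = -2654208 / 7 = -379172.57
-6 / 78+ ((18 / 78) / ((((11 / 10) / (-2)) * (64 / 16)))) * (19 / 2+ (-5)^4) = -19057 / 286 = -66.63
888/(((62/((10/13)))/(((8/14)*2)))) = 35520/2821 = 12.59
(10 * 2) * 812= 16240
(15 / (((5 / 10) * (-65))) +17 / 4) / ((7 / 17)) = 3349 / 364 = 9.20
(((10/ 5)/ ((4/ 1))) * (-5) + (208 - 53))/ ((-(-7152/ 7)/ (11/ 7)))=3355/ 14304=0.23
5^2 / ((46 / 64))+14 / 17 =13922 / 391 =35.61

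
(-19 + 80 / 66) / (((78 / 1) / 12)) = -1174 / 429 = -2.74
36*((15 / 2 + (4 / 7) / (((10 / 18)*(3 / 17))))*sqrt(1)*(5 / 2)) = 8397 / 7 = 1199.57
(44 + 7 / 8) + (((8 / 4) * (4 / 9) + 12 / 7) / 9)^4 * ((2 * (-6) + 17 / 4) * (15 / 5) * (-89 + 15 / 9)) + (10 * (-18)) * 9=-1290627761510617 / 826841416968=-1560.91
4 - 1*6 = -2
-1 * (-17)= 17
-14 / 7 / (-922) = 1 / 461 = 0.00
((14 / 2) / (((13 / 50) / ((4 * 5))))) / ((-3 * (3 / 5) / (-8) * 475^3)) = 448 / 20062575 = 0.00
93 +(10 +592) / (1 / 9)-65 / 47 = 5509.62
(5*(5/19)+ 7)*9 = 1422/19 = 74.84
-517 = -517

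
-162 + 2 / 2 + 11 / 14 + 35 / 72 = -80503 / 504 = -159.73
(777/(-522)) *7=-1813/174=-10.42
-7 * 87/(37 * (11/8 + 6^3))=-0.08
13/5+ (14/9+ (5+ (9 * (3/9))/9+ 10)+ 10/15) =907/45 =20.16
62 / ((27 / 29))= 1798 / 27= 66.59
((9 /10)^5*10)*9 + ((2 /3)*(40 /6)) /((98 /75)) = 83121827 /1470000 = 56.55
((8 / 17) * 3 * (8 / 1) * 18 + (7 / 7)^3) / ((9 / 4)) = 13892 / 153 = 90.80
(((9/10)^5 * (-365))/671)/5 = -4310577/67100000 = -0.06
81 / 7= 11.57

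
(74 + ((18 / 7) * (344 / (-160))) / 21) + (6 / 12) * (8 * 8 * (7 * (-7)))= -732189 / 490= -1494.26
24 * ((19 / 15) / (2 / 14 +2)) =1064 / 75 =14.19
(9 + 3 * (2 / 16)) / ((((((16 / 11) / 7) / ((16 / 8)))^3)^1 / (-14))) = -239679825 / 2048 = -117031.16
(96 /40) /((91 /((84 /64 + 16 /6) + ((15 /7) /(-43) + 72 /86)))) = 68867 /547820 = 0.13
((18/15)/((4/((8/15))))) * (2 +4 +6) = 1.92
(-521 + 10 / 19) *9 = -89001 / 19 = -4684.26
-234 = -234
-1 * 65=-65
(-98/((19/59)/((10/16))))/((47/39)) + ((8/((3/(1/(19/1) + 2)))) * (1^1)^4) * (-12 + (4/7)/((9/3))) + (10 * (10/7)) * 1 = -15615941/75012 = -208.18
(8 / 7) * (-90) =-720 / 7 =-102.86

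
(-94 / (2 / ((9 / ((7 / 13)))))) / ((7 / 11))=-60489 / 49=-1234.47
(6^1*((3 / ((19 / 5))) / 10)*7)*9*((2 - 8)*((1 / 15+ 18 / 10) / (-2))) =15876 / 95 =167.12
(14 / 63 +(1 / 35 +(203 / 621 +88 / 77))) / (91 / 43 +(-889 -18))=-804014 / 422854425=-0.00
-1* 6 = -6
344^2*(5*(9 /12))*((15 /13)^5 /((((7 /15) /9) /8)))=363938670000000 /2599051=140027521.58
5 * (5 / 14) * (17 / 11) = 2.76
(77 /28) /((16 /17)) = 187 /64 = 2.92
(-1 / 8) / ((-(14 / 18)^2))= 0.21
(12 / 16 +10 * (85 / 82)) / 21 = 1823 / 3444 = 0.53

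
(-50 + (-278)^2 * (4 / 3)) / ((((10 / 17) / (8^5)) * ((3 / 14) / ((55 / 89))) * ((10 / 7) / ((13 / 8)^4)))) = 323452036099192 / 4005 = 80762056454.23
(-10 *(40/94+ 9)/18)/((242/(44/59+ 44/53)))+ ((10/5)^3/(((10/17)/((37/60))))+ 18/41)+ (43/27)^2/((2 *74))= 1574870094647639/178785187148700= 8.81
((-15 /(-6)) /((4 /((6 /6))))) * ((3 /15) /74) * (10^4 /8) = 625 /296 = 2.11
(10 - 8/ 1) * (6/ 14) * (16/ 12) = 8/ 7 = 1.14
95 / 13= 7.31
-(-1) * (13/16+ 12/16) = 25/16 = 1.56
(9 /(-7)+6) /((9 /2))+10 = 232 /21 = 11.05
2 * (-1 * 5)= -10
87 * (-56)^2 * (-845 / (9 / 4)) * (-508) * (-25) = -3903862144000 / 3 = -1301287381333.33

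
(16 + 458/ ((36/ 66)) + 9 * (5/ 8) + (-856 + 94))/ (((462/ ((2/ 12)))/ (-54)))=-2383/ 1232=-1.93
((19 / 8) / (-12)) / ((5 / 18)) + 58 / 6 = 2149 / 240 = 8.95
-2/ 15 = -0.13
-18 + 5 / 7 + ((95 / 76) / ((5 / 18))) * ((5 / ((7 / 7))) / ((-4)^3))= -15803 / 896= -17.64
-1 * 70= -70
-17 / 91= -0.19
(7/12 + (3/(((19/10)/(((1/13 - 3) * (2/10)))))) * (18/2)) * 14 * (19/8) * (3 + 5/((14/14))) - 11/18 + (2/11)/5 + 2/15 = -13224703/6435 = -2055.12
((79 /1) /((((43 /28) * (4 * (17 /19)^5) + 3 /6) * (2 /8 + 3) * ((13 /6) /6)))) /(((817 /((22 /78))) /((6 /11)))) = 41510887488 /13173073556045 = 0.00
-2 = -2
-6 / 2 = -3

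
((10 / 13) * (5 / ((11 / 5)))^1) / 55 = 50 / 1573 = 0.03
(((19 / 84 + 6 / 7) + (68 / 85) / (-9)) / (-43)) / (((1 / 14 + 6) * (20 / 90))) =-1253 / 73100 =-0.02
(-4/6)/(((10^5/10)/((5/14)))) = -1/42000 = -0.00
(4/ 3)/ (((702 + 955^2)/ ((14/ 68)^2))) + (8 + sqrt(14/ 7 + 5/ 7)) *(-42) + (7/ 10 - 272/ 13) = -36645900509111/ 102873460170 - 6 *sqrt(133) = -425.42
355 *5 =1775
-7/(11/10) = -70/11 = -6.36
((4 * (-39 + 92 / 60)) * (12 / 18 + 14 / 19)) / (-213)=35968 / 36423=0.99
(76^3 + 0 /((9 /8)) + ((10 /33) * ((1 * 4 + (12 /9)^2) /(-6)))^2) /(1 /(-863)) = -300750989492528 /793881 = -378836361.49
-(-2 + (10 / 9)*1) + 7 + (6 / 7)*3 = 659 / 63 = 10.46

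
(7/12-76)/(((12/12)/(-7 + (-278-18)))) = 91405/4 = 22851.25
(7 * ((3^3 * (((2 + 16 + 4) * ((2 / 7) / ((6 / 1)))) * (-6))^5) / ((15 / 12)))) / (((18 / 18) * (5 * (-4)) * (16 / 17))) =78817.73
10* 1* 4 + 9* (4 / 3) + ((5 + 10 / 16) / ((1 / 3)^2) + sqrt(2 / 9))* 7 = 7* sqrt(2) / 3 + 3251 / 8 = 409.67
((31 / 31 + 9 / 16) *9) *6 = 675 / 8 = 84.38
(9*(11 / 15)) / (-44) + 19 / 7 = 359 / 140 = 2.56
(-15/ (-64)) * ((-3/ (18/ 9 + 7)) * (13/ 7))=-65/ 448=-0.15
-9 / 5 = -1.80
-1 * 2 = -2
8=8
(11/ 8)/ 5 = 0.28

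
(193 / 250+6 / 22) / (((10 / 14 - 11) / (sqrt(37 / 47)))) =-20111 * sqrt(1739) / 9306000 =-0.09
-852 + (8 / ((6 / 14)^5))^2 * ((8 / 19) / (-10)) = -77093089804 / 5609655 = -13742.93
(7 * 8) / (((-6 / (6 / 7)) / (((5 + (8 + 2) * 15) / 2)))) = -620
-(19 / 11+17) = -206 / 11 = -18.73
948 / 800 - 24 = -4563 / 200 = -22.82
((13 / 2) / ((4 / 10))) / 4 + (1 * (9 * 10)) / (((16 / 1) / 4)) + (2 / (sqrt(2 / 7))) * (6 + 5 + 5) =425 / 16 + 16 * sqrt(14) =86.43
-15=-15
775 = 775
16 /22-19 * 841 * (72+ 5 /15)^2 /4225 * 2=-16553268682 /418275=-39575.09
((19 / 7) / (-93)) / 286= -19 / 186186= -0.00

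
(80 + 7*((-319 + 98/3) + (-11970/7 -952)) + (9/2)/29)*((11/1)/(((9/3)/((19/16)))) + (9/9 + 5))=-1777830131/8352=-212862.80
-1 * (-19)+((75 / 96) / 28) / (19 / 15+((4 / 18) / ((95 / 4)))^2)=15782993321 / 829721984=19.02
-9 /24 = -3 /8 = -0.38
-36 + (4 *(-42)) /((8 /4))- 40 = -160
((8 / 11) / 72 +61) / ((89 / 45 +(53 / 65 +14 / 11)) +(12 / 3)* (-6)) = -98150 / 32069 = -3.06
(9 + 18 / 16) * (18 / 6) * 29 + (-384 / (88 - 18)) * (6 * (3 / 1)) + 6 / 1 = 788.13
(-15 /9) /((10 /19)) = -19 /6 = -3.17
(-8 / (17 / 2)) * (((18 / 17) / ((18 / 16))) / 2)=-128 / 289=-0.44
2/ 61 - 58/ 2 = -1767/ 61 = -28.97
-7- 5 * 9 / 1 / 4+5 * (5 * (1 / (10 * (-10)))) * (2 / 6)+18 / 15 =-257 / 15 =-17.13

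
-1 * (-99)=99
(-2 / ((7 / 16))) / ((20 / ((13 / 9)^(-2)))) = -648 / 5915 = -0.11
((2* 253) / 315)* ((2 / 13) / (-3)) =-0.08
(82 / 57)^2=6724 / 3249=2.07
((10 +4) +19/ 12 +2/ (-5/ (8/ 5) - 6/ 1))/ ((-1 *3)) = -13459/ 2628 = -5.12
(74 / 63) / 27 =74 / 1701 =0.04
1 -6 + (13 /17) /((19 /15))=-1420 /323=-4.40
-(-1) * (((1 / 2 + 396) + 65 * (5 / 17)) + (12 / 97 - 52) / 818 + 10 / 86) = 24109690027 / 58001926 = 415.67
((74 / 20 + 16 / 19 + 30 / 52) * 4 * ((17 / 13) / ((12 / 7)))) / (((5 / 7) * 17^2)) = 309778 / 4094025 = 0.08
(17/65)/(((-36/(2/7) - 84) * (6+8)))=-17/191100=-0.00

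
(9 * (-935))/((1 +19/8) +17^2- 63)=-13464/367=-36.69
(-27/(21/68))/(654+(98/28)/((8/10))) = -4896/36869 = -0.13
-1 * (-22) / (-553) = -22 / 553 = -0.04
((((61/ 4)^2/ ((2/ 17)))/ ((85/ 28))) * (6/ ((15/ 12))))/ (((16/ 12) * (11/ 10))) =2131.12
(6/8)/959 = 3/3836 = 0.00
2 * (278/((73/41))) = 22796/73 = 312.27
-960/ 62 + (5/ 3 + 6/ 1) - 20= -2587/ 93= -27.82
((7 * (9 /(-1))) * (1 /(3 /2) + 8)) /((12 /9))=-819 /2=-409.50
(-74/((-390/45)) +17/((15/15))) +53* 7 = 5155/13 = 396.54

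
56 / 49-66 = -454 / 7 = -64.86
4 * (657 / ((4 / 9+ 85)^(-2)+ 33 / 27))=3496717593 / 1626425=2149.94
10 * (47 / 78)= 235 / 39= 6.03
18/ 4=9/ 2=4.50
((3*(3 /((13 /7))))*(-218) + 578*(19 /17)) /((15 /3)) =-5336 /65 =-82.09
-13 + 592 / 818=-5021 / 409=-12.28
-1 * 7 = -7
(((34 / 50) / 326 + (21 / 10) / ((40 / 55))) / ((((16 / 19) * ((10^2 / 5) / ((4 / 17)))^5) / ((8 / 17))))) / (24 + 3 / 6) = 3579619 / 240983454503750000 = 0.00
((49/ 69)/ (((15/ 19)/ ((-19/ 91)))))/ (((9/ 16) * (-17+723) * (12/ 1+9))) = -0.00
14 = 14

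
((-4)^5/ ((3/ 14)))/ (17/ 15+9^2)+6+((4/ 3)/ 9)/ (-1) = -15542/ 297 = -52.33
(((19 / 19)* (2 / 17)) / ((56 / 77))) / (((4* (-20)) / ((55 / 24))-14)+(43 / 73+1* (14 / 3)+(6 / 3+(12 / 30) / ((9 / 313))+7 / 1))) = -397485 / 50967496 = -0.01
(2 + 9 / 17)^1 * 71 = 3053 / 17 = 179.59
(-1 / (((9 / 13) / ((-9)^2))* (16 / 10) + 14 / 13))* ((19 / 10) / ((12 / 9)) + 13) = -13.23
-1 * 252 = -252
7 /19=0.37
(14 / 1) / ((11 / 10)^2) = 1400 / 121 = 11.57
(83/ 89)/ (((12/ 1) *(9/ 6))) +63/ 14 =3646/ 801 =4.55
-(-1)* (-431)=-431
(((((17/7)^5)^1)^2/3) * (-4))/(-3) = 8063975601796/2542277241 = 3171.95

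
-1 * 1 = -1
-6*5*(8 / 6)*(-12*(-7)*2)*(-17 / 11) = 114240 / 11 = 10385.45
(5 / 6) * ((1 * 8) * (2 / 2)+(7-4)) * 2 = 55 / 3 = 18.33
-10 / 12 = -0.83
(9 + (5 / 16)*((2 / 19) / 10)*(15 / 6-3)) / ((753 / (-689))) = -3769519 / 457824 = -8.23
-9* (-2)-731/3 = -677/3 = -225.67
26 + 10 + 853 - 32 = 857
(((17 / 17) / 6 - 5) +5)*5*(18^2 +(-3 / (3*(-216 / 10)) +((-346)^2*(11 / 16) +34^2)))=22621895 / 324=69820.66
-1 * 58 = -58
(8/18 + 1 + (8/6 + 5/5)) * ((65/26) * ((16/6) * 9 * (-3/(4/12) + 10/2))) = -2720/3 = -906.67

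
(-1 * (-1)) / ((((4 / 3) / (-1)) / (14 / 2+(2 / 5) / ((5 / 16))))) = -621 / 100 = -6.21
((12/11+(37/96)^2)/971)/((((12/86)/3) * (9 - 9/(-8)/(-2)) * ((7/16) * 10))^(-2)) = 311693011875/82834018533376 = 0.00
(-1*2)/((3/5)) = -10/3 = -3.33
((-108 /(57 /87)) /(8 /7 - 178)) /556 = 5481 /3269558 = 0.00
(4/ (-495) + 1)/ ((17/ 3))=491/ 2805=0.18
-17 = -17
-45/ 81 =-5/ 9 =-0.56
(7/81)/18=0.00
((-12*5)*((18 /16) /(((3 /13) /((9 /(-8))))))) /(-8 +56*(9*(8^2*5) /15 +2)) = 5265 /173696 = 0.03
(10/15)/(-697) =-2/2091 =-0.00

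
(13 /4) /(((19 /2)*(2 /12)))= 39 /19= 2.05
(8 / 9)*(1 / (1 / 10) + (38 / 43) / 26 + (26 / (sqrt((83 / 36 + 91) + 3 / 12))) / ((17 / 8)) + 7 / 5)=11.29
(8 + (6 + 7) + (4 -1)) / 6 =4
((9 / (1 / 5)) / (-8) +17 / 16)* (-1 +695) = -25331 / 8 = -3166.38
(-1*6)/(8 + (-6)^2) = -3/22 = -0.14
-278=-278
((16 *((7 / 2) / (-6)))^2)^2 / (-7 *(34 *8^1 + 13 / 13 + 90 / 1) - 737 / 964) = -592528384 / 198471141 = -2.99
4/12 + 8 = 25/3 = 8.33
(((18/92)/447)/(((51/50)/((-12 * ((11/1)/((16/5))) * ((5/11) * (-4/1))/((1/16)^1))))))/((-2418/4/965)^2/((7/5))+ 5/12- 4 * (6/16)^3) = 15018796800000/14175280486999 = 1.06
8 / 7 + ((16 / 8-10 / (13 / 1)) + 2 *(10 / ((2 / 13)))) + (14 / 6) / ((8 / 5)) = 292289 / 2184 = 133.83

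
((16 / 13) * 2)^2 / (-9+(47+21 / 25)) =25600 / 164099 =0.16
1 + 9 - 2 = 8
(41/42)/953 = 41/40026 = 0.00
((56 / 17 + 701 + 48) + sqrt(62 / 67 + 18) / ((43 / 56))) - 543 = 112*sqrt(21239) / 2881 + 3558 / 17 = 214.96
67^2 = 4489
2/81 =0.02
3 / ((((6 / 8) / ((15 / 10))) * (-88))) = -3 / 44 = -0.07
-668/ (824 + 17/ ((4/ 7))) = -2672/ 3415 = -0.78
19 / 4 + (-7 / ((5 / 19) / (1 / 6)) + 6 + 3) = 559 / 60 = 9.32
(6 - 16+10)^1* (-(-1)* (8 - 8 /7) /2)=0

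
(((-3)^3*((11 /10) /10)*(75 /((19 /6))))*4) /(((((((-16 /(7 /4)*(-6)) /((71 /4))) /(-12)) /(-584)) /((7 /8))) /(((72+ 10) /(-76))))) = 27833005431 /46208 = 602341.70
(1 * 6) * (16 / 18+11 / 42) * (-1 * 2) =-13.81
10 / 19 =0.53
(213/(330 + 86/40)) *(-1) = -4260/6643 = -0.64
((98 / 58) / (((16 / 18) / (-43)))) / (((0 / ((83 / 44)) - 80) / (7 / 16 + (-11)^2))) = 1270521 / 10240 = 124.07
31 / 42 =0.74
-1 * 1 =-1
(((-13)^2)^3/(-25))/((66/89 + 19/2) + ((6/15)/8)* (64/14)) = -6014204014/326145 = -18440.28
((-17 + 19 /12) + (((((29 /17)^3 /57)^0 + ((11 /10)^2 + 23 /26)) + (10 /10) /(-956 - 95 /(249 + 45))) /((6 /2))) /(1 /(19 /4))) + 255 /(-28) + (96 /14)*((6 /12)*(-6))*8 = -5655322602019 /30702562800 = -184.20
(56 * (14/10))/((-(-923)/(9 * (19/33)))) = 0.44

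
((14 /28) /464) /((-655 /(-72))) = 9 /75980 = 0.00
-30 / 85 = -6 / 17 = -0.35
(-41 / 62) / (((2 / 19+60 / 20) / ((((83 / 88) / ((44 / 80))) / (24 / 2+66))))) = -323285 / 69048408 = -0.00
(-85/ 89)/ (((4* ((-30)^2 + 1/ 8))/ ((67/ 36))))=-5695/ 11536002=-0.00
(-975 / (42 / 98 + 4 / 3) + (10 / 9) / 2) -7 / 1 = -186421 / 333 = -559.82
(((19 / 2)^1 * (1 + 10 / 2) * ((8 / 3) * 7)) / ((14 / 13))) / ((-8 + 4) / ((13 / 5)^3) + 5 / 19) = 41242084 / 1485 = 27772.45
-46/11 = -4.18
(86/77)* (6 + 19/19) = 86/11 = 7.82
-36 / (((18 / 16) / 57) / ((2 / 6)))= -608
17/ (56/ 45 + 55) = 765/ 2531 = 0.30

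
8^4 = 4096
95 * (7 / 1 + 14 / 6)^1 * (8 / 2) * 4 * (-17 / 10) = -72352 / 3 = -24117.33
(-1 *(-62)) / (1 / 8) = 496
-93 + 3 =-90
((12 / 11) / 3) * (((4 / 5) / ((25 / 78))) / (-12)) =-104 / 1375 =-0.08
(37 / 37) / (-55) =-1 / 55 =-0.02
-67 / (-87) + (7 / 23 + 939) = 1881089 / 2001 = 940.07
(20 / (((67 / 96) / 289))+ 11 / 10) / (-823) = -5549537 / 551410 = -10.06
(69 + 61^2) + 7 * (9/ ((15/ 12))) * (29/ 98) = 133172/ 35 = 3804.91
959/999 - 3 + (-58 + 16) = -43996/999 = -44.04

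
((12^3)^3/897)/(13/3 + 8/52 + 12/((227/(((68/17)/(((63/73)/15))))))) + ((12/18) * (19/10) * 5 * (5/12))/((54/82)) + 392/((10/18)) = 7977346587521947/11308447260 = 705432.53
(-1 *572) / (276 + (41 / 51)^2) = -1487772 / 719557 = -2.07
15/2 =7.50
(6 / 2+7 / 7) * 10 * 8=320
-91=-91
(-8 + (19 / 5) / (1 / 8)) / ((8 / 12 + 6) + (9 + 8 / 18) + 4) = 1008 / 905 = 1.11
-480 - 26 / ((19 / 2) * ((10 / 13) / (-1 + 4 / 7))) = -318186 / 665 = -478.48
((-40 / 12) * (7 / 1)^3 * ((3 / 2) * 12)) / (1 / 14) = -288120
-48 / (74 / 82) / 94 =-984 / 1739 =-0.57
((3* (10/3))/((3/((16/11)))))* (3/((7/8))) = 1280/77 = 16.62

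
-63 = -63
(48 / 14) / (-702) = -0.00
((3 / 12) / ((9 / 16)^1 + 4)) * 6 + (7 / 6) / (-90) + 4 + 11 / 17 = 3325813 / 670140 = 4.96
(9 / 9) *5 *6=30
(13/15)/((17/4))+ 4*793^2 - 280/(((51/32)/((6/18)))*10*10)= 1924277648/765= 2515395.62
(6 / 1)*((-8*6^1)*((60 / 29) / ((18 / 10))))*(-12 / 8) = 14400 / 29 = 496.55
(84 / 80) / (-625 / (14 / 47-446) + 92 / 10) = 36659 / 370161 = 0.10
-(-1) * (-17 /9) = -17 /9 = -1.89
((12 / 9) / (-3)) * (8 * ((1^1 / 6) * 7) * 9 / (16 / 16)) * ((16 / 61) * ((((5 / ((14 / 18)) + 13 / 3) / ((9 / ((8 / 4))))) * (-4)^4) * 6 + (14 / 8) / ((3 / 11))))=-36034.02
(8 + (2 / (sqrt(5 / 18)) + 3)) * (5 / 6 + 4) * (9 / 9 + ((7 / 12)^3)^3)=150803884811 * sqrt(10) / 25798901760 + 1658842732921 / 30958682112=72.07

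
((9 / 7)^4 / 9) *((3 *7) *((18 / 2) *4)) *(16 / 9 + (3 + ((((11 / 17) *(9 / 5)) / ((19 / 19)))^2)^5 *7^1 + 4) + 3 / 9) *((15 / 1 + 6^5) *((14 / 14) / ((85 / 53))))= 539034541876151688482017098948 / 11714027058272998046875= 46016159.87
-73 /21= -3.48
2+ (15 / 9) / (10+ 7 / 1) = 107 / 51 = 2.10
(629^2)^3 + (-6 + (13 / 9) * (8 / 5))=61930398232359717.31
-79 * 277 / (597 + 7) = -21883 / 604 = -36.23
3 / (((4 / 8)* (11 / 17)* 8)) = 51 / 44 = 1.16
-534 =-534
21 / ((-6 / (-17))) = 119 / 2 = 59.50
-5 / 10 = -1 / 2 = -0.50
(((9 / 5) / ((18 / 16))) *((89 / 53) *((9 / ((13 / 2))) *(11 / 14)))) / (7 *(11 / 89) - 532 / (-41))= 85736904 / 405976025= 0.21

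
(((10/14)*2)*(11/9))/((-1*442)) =-55/13923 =-0.00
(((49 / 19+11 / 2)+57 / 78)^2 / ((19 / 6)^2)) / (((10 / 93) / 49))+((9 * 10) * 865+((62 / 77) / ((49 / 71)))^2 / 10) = 127569487402143056852 / 1567634176713605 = 81377.08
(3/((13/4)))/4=3/13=0.23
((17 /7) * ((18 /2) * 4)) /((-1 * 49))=-612 /343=-1.78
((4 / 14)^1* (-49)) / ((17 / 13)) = -182 / 17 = -10.71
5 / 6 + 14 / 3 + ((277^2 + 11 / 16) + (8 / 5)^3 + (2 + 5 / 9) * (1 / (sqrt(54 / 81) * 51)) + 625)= 23 * sqrt(6) / 918 + 154728567 / 2000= 77364.34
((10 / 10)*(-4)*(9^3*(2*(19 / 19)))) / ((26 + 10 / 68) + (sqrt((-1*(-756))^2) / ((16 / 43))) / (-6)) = 793152 / 42497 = 18.66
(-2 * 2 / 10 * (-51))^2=416.16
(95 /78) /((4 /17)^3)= 466735 /4992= 93.50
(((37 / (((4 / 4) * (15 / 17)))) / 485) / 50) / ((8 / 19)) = 11951 / 2910000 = 0.00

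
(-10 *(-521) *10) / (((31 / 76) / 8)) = 31676800 / 31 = 1021832.26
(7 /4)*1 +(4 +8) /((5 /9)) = 467 /20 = 23.35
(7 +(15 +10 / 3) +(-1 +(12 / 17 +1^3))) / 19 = 1328 / 969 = 1.37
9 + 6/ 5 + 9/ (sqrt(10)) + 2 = 9 * sqrt(10)/ 10 + 61/ 5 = 15.05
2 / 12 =1 / 6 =0.17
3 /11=0.27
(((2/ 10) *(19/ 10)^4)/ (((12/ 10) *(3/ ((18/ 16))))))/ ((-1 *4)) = -0.20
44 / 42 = 22 / 21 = 1.05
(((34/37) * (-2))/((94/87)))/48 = -493/13912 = -0.04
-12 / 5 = -2.40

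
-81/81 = -1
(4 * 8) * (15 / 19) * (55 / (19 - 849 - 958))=-2200 / 2831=-0.78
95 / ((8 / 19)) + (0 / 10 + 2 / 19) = 34311 / 152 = 225.73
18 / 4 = 9 / 2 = 4.50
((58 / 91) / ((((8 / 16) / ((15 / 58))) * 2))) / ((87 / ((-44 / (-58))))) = 110 / 76531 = 0.00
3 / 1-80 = -77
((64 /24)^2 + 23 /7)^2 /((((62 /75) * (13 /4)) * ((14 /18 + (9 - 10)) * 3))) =-10725625 /177723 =-60.35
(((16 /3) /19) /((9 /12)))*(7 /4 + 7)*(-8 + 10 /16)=-4130 /171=-24.15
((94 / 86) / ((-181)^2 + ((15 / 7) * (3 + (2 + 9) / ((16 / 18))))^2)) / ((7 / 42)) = 884352 / 4564128403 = 0.00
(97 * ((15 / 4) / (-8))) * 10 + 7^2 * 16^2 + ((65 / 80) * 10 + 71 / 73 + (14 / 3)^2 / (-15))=1907448377 / 157680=12096.96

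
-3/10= -0.30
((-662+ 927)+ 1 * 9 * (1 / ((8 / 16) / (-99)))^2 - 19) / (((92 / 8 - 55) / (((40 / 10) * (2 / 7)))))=-1883104 / 203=-9276.37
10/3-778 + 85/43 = -772.69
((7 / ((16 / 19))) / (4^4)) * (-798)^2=21173733 / 1024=20677.47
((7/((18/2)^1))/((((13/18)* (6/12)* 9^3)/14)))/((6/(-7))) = -1372/28431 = -0.05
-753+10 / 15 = -2257 / 3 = -752.33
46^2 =2116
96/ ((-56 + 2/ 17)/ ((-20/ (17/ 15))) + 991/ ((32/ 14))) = 4608/ 20963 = 0.22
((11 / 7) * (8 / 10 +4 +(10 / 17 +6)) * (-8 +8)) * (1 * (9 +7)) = 0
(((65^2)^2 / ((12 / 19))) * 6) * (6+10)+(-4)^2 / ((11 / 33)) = 2713295048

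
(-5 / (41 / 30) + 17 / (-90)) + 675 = 2476553 / 3690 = 671.15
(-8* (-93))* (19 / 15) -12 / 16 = 18833 / 20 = 941.65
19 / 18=1.06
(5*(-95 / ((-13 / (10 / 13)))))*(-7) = -33250 / 169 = -196.75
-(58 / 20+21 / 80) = -253 / 80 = -3.16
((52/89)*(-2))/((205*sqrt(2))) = -52*sqrt(2)/18245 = -0.00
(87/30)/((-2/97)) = -2813/20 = -140.65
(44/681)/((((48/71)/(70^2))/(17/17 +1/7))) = 1093400/2043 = 535.19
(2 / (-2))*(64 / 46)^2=-1024 / 529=-1.94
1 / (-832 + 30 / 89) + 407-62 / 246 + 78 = 4413238285 / 9104214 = 484.75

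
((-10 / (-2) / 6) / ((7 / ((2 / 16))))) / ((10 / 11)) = 11 / 672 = 0.02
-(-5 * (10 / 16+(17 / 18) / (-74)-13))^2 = -27226650025 / 7096896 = -3836.42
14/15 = 0.93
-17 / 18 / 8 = -17 / 144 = -0.12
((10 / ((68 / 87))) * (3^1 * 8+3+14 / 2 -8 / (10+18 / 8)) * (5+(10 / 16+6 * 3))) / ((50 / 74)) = 71007921 / 4760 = 14917.63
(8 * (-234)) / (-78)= 24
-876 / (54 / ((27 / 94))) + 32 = 1285 / 47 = 27.34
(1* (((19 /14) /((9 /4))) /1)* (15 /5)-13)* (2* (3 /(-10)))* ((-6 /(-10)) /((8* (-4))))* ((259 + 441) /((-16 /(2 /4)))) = 705 /256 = 2.75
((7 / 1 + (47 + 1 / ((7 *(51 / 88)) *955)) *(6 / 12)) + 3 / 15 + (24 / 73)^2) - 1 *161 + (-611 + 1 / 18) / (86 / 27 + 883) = -5689613967601742 / 43471593249105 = -130.88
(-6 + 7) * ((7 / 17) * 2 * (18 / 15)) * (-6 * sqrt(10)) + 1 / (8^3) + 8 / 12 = 1027 / 1536-504 * sqrt(10) / 85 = -18.08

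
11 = 11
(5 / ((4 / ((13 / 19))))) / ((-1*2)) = -65 / 152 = -0.43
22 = 22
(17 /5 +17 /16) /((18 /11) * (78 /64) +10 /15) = 11781 /7025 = 1.68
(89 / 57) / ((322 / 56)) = 356 / 1311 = 0.27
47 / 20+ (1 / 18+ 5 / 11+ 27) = 59123 / 1980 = 29.86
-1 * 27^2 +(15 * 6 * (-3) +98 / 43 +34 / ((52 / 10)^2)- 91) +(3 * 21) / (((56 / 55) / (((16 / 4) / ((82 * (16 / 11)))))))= -20677778417 / 19068608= -1084.39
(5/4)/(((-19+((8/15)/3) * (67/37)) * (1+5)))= -2775/248792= -0.01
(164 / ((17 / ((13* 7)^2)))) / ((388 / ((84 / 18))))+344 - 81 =6054355 / 4947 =1223.84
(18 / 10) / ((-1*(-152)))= 9 / 760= 0.01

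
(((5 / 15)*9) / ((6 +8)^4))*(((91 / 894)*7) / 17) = 0.00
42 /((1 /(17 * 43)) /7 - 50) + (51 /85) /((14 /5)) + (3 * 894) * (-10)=-32022807923 /1193962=-26820.63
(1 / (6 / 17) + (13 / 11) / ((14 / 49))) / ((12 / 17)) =1955 / 198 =9.87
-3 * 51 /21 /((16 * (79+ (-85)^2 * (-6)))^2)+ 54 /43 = 181186413744495 /144278070205696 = 1.26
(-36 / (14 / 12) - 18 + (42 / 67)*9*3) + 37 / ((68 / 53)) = -3.09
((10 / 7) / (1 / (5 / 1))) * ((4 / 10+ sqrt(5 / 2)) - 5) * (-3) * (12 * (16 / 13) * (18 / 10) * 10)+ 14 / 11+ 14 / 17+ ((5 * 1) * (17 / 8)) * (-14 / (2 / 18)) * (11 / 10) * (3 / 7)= 3481787983 / 136136 - 259200 * sqrt(10) / 91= 16568.53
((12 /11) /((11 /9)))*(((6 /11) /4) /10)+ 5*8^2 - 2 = 2116371 /6655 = 318.01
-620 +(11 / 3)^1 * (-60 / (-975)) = -120856 / 195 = -619.77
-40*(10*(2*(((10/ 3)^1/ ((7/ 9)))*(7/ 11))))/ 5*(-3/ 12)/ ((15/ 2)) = 160/ 11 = 14.55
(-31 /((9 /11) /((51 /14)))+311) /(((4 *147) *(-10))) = -1453 /49392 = -0.03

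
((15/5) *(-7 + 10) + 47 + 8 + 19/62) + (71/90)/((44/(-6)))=1313509/20460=64.20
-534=-534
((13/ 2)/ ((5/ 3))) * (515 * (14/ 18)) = 9373/ 6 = 1562.17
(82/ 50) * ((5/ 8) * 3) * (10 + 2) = 369/ 10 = 36.90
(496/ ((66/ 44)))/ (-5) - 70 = -2042/ 15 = -136.13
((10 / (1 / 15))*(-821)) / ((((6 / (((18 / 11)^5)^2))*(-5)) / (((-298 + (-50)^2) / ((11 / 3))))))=96822609178715781120 / 285311670611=339357338.49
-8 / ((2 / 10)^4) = -5000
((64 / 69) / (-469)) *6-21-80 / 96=-21.85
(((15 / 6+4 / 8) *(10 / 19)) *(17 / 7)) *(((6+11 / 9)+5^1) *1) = 46.87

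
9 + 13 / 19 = 184 / 19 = 9.68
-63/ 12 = -21/ 4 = -5.25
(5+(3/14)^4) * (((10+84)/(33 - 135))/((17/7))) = -9031567/4758096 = -1.90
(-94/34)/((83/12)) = -564/1411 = -0.40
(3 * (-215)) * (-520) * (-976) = -327350400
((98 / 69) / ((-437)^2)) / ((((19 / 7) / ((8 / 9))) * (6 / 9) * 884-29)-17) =686 / 161745968775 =0.00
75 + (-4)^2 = 91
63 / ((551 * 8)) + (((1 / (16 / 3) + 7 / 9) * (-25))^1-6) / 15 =-2373779 / 1190160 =-1.99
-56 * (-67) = 3752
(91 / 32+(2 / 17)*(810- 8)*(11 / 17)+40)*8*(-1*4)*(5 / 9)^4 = -600516875 / 1896129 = -316.71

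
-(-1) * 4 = 4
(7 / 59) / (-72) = -7 / 4248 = -0.00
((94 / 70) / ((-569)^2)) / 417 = 47 / 4725291795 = 0.00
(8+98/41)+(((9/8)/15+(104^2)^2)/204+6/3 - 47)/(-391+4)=-1471.30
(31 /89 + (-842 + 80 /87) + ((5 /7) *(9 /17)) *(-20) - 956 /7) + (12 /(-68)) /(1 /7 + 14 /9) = -97109836478 /98591619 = -984.97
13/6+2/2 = 19/6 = 3.17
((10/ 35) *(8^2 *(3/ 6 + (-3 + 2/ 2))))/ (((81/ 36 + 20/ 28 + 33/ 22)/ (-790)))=121344/ 25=4853.76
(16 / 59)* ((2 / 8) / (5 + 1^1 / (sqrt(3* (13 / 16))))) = 780 / 56581- 16* sqrt(39) / 56581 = 0.01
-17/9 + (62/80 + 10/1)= 3199/360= 8.89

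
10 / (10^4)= 0.00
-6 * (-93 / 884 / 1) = 279 / 442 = 0.63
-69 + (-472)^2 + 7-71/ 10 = 2227149/ 10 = 222714.90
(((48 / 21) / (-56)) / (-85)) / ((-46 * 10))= -1 / 957950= -0.00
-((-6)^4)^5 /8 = -457019805007872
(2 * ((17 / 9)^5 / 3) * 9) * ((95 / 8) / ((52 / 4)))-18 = 116463127 / 1023516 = 113.79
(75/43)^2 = 5625/1849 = 3.04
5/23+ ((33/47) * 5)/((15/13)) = 3524/1081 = 3.26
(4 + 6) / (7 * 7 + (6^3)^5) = 2 / 94036996925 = 0.00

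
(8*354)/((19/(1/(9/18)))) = 5664/19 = 298.11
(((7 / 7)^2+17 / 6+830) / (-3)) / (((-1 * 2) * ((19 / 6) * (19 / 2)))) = 5003 / 1083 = 4.62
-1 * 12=-12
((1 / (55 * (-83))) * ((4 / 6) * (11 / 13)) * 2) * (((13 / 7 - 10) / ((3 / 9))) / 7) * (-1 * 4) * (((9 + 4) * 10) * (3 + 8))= -20064 / 4067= -4.93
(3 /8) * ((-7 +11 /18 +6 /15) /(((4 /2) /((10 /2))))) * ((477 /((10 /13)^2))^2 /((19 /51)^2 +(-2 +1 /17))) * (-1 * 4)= -3036812860778697 /375040000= -8097303.92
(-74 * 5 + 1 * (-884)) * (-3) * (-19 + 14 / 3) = -53922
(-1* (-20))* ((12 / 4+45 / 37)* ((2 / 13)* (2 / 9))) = 320 / 111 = 2.88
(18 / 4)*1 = 9 / 2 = 4.50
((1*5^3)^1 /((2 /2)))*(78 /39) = 250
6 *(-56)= -336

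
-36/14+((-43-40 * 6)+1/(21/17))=-5980/21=-284.76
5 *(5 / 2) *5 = 125 / 2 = 62.50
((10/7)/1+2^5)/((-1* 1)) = -234/7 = -33.43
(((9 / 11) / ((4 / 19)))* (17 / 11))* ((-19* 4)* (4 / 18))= -12274 / 121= -101.44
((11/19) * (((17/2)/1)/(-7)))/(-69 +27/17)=3179/304836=0.01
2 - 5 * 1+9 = 6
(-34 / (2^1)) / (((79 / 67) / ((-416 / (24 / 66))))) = 1303016 / 79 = 16493.87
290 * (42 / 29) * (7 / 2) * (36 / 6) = 8820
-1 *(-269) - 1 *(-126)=395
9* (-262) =-2358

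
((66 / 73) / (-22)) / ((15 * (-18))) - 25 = -164249 / 6570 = -25.00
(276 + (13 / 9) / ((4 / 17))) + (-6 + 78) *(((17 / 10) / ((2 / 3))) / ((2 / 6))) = 149929 / 180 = 832.94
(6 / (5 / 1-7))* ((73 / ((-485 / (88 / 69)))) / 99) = 584 / 100395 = 0.01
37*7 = 259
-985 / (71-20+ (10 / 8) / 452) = -1780880 / 92213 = -19.31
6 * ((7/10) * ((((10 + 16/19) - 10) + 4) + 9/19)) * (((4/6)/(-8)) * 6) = -2121/190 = -11.16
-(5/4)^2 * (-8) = 25/2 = 12.50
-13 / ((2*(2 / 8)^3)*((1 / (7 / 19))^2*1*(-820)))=5096 / 74005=0.07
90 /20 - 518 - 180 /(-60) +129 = -763 /2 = -381.50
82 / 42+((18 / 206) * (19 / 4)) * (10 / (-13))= 91843 / 56238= 1.63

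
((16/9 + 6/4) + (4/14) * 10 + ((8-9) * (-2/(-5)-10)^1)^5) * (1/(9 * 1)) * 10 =32107715593/354375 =90603.78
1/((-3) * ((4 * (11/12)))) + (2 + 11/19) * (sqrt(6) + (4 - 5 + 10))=49 * sqrt(6)/19 + 4832/209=29.44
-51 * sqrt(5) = -114.04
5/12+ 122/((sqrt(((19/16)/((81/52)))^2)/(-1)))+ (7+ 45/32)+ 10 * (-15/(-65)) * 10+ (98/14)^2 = -1876391/23712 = -79.13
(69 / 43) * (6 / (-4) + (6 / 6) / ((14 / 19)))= -69 / 301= -0.23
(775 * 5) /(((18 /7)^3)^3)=156370227125 /198359290368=0.79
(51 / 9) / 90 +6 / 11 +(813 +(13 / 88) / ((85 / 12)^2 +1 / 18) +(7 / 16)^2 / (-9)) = 745708820281 / 916565760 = 813.59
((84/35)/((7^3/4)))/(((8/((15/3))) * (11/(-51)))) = -306/3773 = -0.08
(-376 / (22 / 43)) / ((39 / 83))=-1564.04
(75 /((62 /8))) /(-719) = -300 /22289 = -0.01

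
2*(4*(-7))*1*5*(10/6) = -1400/3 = -466.67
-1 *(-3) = 3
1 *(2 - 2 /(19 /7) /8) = 145 /76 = 1.91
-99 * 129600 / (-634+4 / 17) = 109058400 / 5387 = 20244.74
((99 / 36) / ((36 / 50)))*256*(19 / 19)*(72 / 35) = 2011.43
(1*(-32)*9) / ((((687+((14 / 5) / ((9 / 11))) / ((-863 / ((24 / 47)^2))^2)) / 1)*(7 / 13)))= -22677627265419360 / 29128394649838799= -0.78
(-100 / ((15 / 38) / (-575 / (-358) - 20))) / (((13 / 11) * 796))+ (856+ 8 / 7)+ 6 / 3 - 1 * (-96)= 3112162503 / 3241511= 960.10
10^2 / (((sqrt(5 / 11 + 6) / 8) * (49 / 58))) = 46400 * sqrt(781) / 3479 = 372.73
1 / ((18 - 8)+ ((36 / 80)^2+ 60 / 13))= 5200 / 77053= 0.07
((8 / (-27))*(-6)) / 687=16 / 6183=0.00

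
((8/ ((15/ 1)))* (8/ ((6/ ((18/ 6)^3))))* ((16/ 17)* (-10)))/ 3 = -60.24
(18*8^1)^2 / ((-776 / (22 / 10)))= -28512 / 485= -58.79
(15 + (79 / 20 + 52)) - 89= -361 / 20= -18.05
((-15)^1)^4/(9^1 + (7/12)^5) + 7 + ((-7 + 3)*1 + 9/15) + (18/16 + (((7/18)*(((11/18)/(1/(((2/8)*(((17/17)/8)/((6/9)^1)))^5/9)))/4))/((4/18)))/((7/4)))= 108300014087721460359/19381426470256640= 5587.82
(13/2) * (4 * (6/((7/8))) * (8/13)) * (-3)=-2304/7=-329.14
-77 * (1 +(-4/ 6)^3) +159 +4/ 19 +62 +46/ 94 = 4038947/ 24111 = 167.51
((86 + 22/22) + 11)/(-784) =-1/8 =-0.12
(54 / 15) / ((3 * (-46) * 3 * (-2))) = 1 / 230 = 0.00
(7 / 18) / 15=7 / 270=0.03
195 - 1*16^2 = -61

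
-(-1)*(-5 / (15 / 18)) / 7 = -6 / 7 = -0.86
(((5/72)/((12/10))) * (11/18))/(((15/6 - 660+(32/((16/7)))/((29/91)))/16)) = -7975/8647641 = -0.00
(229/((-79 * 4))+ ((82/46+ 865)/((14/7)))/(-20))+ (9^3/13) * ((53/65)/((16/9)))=81697329/24565840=3.33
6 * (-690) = -4140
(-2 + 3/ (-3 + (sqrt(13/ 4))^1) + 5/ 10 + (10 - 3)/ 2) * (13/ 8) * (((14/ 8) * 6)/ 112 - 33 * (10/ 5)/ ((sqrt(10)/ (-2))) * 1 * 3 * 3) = -11583 * sqrt(130)/ 230 - 117 * sqrt(13)/ 2944 + 195/ 2944 + 3861 * sqrt(10)/ 46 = -308.85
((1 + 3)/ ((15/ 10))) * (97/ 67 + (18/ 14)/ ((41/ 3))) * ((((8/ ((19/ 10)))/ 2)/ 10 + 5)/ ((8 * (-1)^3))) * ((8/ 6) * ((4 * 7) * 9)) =-899.78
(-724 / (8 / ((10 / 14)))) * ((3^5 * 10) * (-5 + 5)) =0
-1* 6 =-6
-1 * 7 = -7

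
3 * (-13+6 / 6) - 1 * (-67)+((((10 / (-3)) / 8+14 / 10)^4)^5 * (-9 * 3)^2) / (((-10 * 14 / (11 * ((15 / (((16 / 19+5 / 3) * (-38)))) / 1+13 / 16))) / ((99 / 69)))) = -836571819829999157028241068183558545689 / 111968389429198848000000000000000000000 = -7.47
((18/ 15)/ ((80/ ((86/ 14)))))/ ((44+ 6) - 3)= 129/ 65800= 0.00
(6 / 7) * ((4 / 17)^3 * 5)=1920 / 34391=0.06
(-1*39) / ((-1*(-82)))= -39 / 82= -0.48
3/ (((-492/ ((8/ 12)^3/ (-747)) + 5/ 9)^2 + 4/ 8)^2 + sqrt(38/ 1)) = 4118948857818457941445453463159952/ 3250153331110707170924959118814261369346714301861001543787-33059881728 * sqrt(38)/ 61752913291103436247574223257470966017587571735359029331953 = 0.00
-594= -594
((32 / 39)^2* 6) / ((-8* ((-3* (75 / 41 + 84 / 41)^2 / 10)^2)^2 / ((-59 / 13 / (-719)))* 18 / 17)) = -0.00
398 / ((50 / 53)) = 10547 / 25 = 421.88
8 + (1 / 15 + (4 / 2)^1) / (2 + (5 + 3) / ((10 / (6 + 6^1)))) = 1423 / 174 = 8.18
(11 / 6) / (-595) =-11 / 3570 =-0.00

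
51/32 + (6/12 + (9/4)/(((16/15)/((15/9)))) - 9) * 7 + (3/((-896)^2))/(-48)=-427700225/12845056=-33.30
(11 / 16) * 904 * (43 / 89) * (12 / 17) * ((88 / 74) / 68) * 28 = 98773752 / 951677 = 103.79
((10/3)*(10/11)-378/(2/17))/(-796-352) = 105929/37884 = 2.80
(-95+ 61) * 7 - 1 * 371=-609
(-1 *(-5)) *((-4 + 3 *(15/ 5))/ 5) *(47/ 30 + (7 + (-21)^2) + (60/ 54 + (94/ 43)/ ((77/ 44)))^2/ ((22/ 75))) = 2342.79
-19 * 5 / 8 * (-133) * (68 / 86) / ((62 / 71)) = 15250445 / 10664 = 1430.09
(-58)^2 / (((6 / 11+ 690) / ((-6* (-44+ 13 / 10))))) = 1248.08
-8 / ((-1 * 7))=8 / 7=1.14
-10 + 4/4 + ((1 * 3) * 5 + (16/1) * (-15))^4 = 2562890616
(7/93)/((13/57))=133/403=0.33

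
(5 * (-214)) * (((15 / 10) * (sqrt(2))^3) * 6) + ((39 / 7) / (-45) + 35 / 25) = 134 / 105 - 19260 * sqrt(2) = -27236.48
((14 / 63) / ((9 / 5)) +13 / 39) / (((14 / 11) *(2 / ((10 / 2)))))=2035 / 2268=0.90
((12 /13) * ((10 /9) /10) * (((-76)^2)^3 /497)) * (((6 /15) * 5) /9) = 1541599428608 /174447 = 8837064.72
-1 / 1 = -1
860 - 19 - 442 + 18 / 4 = 807 / 2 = 403.50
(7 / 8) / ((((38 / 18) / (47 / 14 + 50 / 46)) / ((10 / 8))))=64395 / 27968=2.30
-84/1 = -84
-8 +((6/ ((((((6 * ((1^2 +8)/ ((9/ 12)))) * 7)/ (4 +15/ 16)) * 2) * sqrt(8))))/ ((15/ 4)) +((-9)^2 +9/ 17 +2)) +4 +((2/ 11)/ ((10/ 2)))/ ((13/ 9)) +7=79 * sqrt(2)/ 40320 +1052071/ 12155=86.56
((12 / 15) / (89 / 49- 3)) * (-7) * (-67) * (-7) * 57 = 18338838 / 145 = 126474.74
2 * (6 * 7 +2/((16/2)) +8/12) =515/6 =85.83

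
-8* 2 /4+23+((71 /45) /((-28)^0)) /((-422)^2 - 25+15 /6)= 304485307 /16025535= 19.00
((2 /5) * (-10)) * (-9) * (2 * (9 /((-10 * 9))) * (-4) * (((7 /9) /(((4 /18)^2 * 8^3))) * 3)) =1701 /640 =2.66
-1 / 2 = -0.50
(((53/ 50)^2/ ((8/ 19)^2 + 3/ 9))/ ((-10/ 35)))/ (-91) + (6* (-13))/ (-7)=403572147/ 35945000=11.23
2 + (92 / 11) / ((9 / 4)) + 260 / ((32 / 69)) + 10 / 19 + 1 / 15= 42656201 / 75240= 566.94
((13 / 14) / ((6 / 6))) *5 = 65 / 14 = 4.64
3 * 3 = 9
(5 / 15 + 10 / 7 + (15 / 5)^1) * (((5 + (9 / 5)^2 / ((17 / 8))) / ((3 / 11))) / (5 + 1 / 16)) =1952192 / 86751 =22.50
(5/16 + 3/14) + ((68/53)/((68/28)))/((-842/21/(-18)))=1909171/2499056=0.76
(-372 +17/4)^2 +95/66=71407513/528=135241.50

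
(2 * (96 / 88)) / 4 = 6 / 11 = 0.55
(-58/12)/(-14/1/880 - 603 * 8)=6380/6367701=0.00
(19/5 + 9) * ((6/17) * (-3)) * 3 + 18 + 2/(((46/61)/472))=2403022/1955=1229.17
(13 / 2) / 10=13 / 20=0.65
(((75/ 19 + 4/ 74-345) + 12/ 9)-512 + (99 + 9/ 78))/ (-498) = 41265319/ 27307332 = 1.51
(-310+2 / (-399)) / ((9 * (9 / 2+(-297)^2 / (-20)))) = 2473840 / 316435329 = 0.01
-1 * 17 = -17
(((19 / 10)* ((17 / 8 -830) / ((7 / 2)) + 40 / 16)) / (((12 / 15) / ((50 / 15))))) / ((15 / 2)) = -124507 / 504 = -247.04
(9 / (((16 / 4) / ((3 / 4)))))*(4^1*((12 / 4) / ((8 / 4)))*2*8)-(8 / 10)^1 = 806 / 5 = 161.20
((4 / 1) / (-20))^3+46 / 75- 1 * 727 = -726.39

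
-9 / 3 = -3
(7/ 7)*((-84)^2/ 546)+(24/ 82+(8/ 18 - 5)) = 8.66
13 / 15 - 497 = -7442 / 15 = -496.13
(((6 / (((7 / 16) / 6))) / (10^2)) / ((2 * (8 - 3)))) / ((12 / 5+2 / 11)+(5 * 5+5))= 99 / 39200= 0.00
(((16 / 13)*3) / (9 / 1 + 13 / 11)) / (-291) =-11 / 8827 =-0.00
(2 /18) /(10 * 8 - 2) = 1 /702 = 0.00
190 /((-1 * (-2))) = 95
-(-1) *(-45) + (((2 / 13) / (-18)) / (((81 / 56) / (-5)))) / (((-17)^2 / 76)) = -123227105 / 2738853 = -44.99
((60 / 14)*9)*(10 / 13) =2700 / 91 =29.67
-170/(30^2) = -17/90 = -0.19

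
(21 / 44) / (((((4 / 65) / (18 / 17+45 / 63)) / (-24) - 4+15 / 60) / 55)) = -4320225 / 617413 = -7.00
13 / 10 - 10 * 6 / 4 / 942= 1.28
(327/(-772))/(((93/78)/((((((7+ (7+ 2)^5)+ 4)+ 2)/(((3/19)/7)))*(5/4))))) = -27827208955/23932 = -1162761.53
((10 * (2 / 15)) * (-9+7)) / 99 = -8 / 297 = -0.03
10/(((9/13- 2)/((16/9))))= -2080/153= -13.59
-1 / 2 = -0.50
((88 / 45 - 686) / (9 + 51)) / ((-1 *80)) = 0.14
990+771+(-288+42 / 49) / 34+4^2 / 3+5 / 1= 629351 / 357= 1762.89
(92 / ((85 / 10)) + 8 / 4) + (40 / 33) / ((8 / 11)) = 739 / 51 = 14.49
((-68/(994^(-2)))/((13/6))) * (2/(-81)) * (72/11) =2149966336/429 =5011576.54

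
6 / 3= 2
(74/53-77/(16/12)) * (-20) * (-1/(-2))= 59735/106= 563.54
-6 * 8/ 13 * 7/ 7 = -48/ 13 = -3.69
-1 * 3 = -3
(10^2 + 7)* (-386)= -41302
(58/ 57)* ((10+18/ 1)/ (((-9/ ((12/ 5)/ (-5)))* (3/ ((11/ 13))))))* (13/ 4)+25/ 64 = 1.78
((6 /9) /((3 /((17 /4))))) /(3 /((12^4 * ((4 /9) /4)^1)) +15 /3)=2176 /11523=0.19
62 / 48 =31 / 24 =1.29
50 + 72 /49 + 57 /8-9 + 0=19441 /392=49.59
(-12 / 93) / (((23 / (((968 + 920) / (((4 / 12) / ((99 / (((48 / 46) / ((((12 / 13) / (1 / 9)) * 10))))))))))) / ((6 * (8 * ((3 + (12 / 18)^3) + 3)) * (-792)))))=24159198412800 / 403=59948383158.31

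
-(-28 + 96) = -68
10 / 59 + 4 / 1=246 / 59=4.17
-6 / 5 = -1.20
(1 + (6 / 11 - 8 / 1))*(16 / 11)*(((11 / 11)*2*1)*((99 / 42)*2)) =-6816 / 77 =-88.52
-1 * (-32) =32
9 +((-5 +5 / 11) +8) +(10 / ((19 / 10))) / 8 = 5481 / 418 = 13.11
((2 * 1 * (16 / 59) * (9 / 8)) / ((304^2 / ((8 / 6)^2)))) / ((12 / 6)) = 1 / 170392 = 0.00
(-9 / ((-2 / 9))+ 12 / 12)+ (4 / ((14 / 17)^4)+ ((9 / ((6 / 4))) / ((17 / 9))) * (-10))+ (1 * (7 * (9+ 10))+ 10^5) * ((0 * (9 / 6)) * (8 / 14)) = 3009319 / 163268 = 18.43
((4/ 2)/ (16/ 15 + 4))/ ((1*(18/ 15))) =25/ 76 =0.33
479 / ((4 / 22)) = 5269 / 2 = 2634.50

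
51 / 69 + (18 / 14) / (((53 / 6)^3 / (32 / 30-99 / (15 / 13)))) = 69638831 / 119845985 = 0.58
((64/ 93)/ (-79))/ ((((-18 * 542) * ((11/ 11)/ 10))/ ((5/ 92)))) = 200/ 412144659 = 0.00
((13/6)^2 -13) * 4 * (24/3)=-2392/9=-265.78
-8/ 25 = -0.32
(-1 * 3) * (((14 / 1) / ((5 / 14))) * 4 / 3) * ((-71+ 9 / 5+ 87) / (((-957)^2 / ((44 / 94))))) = -139552 / 97829325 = -0.00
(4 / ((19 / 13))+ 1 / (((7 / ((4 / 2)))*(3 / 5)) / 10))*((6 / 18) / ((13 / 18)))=5984 / 1729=3.46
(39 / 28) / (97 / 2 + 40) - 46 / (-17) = 38217 / 14042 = 2.72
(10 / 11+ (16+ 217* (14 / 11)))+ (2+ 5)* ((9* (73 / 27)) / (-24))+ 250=424507 / 792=535.99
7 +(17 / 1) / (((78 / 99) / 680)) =190831 / 13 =14679.31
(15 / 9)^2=25 / 9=2.78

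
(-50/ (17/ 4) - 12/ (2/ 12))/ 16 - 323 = -5580/ 17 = -328.24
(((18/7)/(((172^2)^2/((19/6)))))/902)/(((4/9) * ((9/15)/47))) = 40185/22104380942336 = 0.00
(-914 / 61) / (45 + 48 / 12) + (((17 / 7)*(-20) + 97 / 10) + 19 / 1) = -603097 / 29890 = -20.18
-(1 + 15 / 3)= -6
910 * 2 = 1820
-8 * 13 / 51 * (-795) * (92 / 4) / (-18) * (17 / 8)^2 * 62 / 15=-8351369 / 216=-38663.75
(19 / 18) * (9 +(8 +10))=57 / 2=28.50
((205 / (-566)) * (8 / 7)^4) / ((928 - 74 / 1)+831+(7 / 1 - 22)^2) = -41984 / 129781253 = -0.00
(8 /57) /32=1 /228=0.00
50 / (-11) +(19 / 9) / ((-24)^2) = -258991 / 57024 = -4.54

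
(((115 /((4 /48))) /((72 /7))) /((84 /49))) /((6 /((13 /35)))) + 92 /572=309235 /61776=5.01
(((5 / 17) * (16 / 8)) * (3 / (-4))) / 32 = -15 / 1088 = -0.01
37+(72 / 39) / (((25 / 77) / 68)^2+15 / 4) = 50109338989 / 1336523305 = 37.49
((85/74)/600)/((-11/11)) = -17/8880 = -0.00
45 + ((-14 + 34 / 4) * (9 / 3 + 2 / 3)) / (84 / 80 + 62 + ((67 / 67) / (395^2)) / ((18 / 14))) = 15823276635 / 354145573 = 44.68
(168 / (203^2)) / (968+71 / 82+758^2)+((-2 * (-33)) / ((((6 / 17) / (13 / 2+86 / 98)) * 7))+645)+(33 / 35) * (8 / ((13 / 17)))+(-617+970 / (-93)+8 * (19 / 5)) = 8391385655975061491 / 32917769045018130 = 254.92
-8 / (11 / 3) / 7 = -24 / 77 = -0.31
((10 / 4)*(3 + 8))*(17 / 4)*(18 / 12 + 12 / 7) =42075 / 112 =375.67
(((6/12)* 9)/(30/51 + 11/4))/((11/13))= 3978/2497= 1.59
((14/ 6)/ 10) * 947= 6629/ 30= 220.97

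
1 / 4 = 0.25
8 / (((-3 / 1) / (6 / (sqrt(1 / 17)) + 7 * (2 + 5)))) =-392 / 3 - 16 * sqrt(17) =-196.64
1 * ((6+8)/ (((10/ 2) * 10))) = 0.28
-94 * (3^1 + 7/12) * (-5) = 10105/6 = 1684.17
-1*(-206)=206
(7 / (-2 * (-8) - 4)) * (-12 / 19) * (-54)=378 / 19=19.89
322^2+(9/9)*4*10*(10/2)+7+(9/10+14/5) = 1038947/10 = 103894.70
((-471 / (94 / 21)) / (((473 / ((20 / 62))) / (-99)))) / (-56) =-63585 / 501208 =-0.13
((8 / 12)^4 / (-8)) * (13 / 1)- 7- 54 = -4967 / 81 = -61.32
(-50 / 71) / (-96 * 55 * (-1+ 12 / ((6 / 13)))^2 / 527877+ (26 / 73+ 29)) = -642250350 / 21071389727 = -0.03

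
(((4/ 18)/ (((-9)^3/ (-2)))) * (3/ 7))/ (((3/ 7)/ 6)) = 8/ 2187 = 0.00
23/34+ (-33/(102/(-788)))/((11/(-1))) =-45/2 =-22.50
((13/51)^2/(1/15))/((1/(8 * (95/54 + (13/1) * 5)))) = 12184900/23409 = 520.52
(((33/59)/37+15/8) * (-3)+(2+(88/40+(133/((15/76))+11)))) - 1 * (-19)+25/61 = 11230533079/15979560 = 702.81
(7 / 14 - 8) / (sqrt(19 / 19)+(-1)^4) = -15 / 4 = -3.75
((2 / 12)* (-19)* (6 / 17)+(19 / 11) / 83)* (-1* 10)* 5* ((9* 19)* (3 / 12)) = 36388800 / 15521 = 2344.49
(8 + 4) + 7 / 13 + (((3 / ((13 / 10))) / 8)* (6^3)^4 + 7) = 627918001.08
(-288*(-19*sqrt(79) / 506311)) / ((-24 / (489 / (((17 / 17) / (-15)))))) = 1672380*sqrt(79) / 506311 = 29.36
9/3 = 3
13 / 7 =1.86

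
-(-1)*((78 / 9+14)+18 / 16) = 571 / 24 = 23.79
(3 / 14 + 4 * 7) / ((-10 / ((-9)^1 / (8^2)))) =711 / 1792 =0.40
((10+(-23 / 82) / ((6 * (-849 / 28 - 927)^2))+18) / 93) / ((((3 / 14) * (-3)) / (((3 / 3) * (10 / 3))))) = -69287165740576 / 44382671809065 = -1.56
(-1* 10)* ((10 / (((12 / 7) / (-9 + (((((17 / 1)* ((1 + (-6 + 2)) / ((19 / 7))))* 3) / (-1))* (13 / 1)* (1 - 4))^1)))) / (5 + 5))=244650 / 19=12876.32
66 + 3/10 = 66.30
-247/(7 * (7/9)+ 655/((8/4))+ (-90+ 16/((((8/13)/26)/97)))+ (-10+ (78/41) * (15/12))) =-91143/24282902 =-0.00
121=121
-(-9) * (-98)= -882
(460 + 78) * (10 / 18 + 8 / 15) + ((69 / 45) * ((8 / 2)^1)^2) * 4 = 30778 / 45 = 683.96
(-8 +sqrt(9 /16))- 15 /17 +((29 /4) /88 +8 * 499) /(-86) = -28073725 /514624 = -54.55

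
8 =8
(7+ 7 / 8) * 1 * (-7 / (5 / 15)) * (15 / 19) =-19845 / 152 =-130.56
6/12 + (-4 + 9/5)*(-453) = 9971/10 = 997.10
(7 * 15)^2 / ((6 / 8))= 14700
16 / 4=4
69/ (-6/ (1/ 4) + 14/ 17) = -1173/ 394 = -2.98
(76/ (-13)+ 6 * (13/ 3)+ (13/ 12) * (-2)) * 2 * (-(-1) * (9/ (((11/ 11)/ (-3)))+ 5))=-791.44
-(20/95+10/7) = -218/133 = -1.64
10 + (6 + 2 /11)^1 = 178 /11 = 16.18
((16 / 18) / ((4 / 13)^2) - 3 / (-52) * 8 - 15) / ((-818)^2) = -1205 / 156575016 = -0.00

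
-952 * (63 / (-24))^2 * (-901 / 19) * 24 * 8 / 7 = 162115128 / 19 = 8532375.16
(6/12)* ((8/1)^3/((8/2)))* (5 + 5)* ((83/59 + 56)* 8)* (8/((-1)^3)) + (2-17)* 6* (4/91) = -12624589560/5369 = -2351385.65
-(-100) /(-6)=-50 /3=-16.67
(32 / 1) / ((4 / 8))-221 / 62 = 3747 / 62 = 60.44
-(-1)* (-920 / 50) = -92 / 5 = -18.40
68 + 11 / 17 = 1167 / 17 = 68.65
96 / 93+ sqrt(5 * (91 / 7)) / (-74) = 32 / 31 -sqrt(65) / 74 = 0.92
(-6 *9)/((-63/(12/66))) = 12/77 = 0.16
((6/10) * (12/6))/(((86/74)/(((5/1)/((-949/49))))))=-10878/40807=-0.27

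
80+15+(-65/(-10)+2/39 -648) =-42623/78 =-546.45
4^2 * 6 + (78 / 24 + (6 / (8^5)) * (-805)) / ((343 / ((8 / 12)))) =809289361 / 8429568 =96.01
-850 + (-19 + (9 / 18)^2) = -3475 / 4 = -868.75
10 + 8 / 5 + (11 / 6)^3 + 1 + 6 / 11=229373 / 11880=19.31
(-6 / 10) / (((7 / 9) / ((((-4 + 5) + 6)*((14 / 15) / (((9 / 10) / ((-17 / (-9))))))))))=-476 / 45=-10.58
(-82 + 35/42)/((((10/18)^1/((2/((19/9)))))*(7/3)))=-39447/665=-59.32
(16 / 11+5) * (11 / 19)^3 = 8591 / 6859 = 1.25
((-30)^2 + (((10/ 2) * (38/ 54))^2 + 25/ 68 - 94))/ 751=40586957/ 37228572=1.09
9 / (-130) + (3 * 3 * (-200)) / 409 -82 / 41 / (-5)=-216413 / 53170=-4.07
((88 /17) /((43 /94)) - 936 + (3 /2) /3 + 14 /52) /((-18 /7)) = 10243289 /28509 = 359.30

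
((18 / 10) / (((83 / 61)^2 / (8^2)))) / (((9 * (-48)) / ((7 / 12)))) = -26047 / 310005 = -0.08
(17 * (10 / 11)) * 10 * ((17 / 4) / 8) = 7225 / 88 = 82.10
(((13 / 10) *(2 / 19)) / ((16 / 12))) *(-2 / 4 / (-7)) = 39 / 5320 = 0.01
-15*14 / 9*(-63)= 1470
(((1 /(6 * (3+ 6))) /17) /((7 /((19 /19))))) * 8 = 4 /3213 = 0.00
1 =1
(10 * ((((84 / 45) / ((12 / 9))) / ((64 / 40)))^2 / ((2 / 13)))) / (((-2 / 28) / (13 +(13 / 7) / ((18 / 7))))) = -5506865 / 576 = -9560.53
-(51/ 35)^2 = -2601/ 1225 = -2.12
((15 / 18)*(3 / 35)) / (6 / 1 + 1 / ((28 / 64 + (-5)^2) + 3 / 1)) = 65 / 5492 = 0.01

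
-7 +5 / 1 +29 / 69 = -109 / 69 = -1.58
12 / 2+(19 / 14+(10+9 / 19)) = 4743 / 266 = 17.83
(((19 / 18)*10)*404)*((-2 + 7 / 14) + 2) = 19190 / 9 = 2132.22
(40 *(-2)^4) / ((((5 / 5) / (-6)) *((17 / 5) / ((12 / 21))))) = -76800 / 119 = -645.38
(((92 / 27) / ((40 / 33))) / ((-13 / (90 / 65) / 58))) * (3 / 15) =-14674 / 4225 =-3.47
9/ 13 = 0.69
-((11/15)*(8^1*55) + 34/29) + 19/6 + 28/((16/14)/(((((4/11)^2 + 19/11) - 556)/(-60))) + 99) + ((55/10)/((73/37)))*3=-30732219380725/98492203491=-312.03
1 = 1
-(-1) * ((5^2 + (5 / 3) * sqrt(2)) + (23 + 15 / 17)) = 5 * sqrt(2) / 3 + 831 / 17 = 51.24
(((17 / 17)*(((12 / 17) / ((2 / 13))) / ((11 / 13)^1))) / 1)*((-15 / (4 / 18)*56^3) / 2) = -6010018560 / 187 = -32139136.68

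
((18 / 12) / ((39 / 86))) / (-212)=-43 / 2756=-0.02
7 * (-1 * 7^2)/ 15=-343/ 15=-22.87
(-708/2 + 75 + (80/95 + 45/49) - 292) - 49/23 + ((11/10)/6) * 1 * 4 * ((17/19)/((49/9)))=-61160822/107065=-571.25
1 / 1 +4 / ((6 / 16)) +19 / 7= 302 / 21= 14.38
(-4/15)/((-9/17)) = 68/135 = 0.50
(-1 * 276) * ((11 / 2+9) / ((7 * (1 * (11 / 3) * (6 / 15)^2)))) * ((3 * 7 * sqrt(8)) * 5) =-2251125 * sqrt(2) / 11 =-289415.59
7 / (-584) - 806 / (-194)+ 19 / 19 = 291321 / 56648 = 5.14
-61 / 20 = -3.05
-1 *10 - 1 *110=-120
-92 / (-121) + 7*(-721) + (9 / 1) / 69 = -14043322 / 2783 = -5046.11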